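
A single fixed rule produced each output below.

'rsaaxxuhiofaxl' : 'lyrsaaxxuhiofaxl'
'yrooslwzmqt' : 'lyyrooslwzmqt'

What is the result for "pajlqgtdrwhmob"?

The transformation: prepend "ly".
Doing the same to "pajlqgtdrwhmob": "lypajlqgtdrwhmob".

lypajlqgtdrwhmob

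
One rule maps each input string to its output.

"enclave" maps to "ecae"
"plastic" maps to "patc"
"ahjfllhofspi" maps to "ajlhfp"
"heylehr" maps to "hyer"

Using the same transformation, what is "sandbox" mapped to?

snbx

In each case the input is transformed by: keep every other character starting from the first (positions 1st, 3rd, 5th, ...).
On "sandbox" that produces "snbx".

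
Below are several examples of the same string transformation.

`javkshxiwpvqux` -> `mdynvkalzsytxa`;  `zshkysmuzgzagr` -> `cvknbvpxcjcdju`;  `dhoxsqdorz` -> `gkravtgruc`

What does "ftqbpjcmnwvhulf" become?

iwtesmfpqzykxoi

The transformation: shift every letter 3 places forward in the alphabet (wrapping around).
Applying that to "ftqbpjcmnwvhulf" gives "iwtesmfpqzykxoi".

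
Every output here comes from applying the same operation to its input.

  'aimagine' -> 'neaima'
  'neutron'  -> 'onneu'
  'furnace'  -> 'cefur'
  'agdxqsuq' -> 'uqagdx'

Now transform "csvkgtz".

The pattern: move the last 2 characters to the front (rotate right by 2), then delete the last 2 characters.
Applying both steps to "csvkgtz": "tzcsvkg", then "tzcsv".

tzcsv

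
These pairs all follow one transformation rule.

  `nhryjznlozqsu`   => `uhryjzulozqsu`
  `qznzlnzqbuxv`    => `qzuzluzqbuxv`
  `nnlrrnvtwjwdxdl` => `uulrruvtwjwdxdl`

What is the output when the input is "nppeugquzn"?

uppeugquzu

In each case the input is transformed by: replace every "n" with "u".
On "nppeugquzn" that produces "uppeugquzu".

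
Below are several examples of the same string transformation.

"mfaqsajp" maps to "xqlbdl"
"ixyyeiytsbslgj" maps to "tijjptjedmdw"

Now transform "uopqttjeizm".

fzabeeupt

The pattern: delete the last 2 characters, then shift every letter 11 places forward in the alphabet (wrapping around).
Doing the same to "uopqttjeizm": "fzabeeupt".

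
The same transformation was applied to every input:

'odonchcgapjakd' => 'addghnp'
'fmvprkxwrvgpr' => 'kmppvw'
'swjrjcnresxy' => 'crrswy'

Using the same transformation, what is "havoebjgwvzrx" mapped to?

Looking at the pairs, the operation is to keep every other character starting from the second (positions 2nd, 4th, 6th, ...), then sort the characters into alphabetical order.
Working it through for "havoebjgwvzrx": intermediate "aobgvr", final "abgorv".

abgorv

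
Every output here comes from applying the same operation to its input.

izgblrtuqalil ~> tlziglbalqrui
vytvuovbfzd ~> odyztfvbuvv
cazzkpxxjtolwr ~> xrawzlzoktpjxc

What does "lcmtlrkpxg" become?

The pattern: take characters alternately from the front and the back (1st, last, 2nd, 2nd-last, ...), then swap the first and last characters.
"lcmtlrkpxg" → "rgcxmptkll".
(Check on "vytvuovbfzd": → "vdyztfvbuvo" → "odyztfvbuvv" ✓)

rgcxmptkll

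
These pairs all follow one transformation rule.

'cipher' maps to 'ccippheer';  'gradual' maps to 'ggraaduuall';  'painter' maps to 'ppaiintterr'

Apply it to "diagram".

Looking at the pairs, the operation is to repeat every character 3 times, then keep every other character starting from the first (positions 1st, 3rd, 5th, ...).
"diagram" → "dddiiiaaagggrrraaammm" → "ddiaagrramm".
(Check on "painter": → "pppaaaiiinnnttteeerrr" → "ppaiintterr" ✓)

ddiaagrramm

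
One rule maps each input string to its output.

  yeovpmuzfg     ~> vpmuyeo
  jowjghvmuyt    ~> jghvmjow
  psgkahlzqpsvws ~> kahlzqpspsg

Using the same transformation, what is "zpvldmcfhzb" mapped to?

ldmcfzpv

What's happening: delete the last 3 characters, then move the first 3 characters to the end (rotate left by 3).
Applying both steps to "zpvldmcfhzb": "zpvldmcf", then "ldmcfzpv".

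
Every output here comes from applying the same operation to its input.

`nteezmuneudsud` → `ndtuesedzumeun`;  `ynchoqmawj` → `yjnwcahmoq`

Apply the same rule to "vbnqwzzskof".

The rule is to take characters alternately from the front and the back (1st, last, 2nd, 2nd-last, ...).
Doing the same to "vbnqwzzskof": "vfbonkqswzz".

vfbonkqswzz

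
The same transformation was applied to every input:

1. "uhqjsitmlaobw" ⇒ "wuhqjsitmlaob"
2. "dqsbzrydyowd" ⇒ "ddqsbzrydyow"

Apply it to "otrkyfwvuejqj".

jotrkyfwvuejq

The transformation: move the last character to the front.
Doing the same to "otrkyfwvuejqj": "jotrkyfwvuejq".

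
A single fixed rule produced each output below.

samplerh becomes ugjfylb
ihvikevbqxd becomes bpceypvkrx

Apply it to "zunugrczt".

ohoalwtn

The transformation: delete the first character, then shift every letter 6 places backward in the alphabet (wrapping around).
On "zunugrczt" that produces "ohoalwtn".
(Check on "ihvikevbqxd": → "hvikevbqxd" → "bpceypvkrx" ✓)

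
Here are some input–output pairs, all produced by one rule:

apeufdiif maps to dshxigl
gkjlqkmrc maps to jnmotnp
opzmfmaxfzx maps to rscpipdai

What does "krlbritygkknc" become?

nuoeulwbjnn

Looking at the pairs, the operation is to delete the last 2 characters, then shift every letter 3 places forward in the alphabet (wrapping around).
On "krlbritygkknc": the first step gives "krlbritygkk", and the second then gives "nuoeulwbjnn".
(Check on "apeufdiif": → "apeufdi" → "dshxigl" ✓)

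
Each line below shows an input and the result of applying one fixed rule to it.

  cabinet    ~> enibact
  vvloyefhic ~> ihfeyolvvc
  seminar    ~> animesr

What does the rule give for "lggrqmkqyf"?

What's happening: move the last character to the front, then reverse the string.
"lggrqmkqyf" → "flggrqmkqy" → "yqkmqrgglf".

yqkmqrgglf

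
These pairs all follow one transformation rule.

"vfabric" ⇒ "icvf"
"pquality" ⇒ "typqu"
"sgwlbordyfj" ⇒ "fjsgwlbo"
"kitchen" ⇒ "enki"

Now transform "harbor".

The pattern: move the last 2 characters to the front (rotate right by 2), then delete the last 3 characters.
On "harbor" that produces "orh".

orh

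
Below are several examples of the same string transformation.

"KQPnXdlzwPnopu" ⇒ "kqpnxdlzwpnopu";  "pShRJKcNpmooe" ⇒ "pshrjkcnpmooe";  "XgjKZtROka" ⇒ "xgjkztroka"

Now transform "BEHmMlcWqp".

Looking at the pairs, the operation is to convert every letter to lowercase.
Applying that to "BEHmMlcWqp" gives "behmmlcwqp".

behmmlcwqp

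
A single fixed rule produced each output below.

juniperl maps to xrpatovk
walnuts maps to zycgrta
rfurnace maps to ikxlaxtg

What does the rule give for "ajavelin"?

otgpgbkr

Looking at the pairs, the operation is to shift every letter 6 places forward in the alphabet (wrapping around), then move the last 2 characters to the front (rotate right by 2).
Starting from "ajavelin": after the first operation, "gpgbkrot"; after the second, "otgpgbkr".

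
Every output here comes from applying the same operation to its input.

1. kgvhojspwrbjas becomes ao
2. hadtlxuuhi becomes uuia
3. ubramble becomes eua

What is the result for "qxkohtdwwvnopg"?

oo

Each output is the input with this applied: swap the front and back halves of the string, then keep only the vowels.
Applying both steps to "qxkohtdwwvnopg": "wwvnopgqxkohtd", then "oo".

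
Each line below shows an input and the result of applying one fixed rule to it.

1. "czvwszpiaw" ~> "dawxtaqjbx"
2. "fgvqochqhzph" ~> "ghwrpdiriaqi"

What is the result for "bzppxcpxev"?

caqqydqyfw

Rule — shift every letter 1 place forward in the alphabet (wrapping around).
On "bzppxcpxev" that produces "caqqydqyfw".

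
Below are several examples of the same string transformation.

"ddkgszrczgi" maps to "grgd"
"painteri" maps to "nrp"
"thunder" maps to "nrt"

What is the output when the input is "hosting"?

tgh

Looking at the pairs, the operation is to keep one character in every 3, starting at position 1 (positions 1st, 4th, 7th, ...), then move the first character to the end.
Applying both steps to "hosting": "htg", then "tgh".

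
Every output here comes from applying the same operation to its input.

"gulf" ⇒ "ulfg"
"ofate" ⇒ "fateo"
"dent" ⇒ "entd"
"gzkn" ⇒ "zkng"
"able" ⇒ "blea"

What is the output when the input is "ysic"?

sicy

The transformation: move the first character to the end.
For "ysic" the result is "sicy".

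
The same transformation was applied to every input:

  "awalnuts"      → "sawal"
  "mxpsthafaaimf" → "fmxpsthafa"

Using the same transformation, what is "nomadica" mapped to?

anoma

The rule is to move the last character to the front, then delete the last 3 characters.
Working it through for "nomadica": intermediate "anomadic", final "anoma".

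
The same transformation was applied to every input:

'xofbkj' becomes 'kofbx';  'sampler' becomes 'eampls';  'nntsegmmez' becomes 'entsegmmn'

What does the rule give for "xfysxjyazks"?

The pattern: delete the last character, then swap the first and last characters.
"xfysxjyazks" → "xfysxjyazk" → "kfysxjyazx".

kfysxjyazx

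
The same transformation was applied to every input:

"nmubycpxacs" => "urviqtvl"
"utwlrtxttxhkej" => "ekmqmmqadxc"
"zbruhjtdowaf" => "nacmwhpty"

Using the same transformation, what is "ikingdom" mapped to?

gzwhf

The transformation: shift every letter 7 places backward in the alphabet (wrapping around), then delete the first 3 characters.
Applying both steps to "ikingdom": "bdbgzwhf", then "gzwhf".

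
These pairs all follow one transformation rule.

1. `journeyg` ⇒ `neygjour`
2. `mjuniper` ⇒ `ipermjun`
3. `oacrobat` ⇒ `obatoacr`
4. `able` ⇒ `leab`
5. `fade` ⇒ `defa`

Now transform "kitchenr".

In each case the input is transformed by: swap the front and back halves of the string.
"kitchenr" → "henrkitc".

henrkitc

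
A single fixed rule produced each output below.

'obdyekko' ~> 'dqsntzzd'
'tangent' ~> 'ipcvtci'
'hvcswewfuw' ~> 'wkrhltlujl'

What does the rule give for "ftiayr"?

The pattern: shift every letter 11 places backward in the alphabet (wrapping around).
"ftiayr" → "uixpng".

uixpng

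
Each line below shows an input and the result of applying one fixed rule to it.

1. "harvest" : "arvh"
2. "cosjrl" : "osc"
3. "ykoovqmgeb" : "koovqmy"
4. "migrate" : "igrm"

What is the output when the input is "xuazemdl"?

Rule — delete the last 3 characters, then move the first character to the end.
Starting from "xuazemdl": after the first operation, "xuaze"; after the second, "uazex".

uazex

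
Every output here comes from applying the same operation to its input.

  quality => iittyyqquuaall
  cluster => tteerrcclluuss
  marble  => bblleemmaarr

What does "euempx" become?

The rule is to move the last 3 characters to the front (rotate right by 3), then double every character.
Working it through for "euempx": intermediate "mpxeue", final "mmppxxeeuuee".

mmppxxeeuuee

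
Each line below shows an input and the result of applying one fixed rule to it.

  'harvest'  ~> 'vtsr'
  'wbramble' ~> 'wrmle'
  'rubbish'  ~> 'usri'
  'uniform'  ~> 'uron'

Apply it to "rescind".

srni

Rule — sort the characters into reverse alphabetical order, then delete the last 3 characters.
For "rescind", step one produces "srniedc"; step two turns that into "srni".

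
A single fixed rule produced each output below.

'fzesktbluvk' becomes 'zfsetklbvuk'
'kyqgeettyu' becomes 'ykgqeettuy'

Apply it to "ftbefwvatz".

The rule is to swap each adjacent pair of characters (1↔2, 3↔4, ...).
"ftbefwvatz" → "tfebwfavzt".

tfebwfavzt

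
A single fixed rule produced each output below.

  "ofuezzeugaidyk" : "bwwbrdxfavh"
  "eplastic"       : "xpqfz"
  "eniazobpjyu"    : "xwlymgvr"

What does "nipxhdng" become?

ueakd

The rule is to shift every letter 3 places backward in the alphabet (wrapping around), then delete the first 3 characters.
On "nipxhdng" that produces "ueakd".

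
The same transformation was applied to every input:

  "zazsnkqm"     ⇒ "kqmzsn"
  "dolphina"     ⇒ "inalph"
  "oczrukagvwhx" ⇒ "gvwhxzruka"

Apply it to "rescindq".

The transformation: delete the first 2 characters, then swap the front and back halves of the string.
So "rescindq" becomes "ndqsci".
(Check on "zazsnkqm": → "zsnkqm" → "kqmzsn" ✓)

ndqsci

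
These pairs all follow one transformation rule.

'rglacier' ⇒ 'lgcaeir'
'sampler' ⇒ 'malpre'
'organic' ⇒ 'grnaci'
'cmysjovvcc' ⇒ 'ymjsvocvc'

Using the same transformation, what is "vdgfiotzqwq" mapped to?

Rule — delete the first character, then swap each adjacent pair of characters (1↔2, 3↔4, ...).
Starting from "vdgfiotzqwq": after the first operation, "dgfiotzqwq"; after the second, "gdiftoqzqw".

gdiftoqzqw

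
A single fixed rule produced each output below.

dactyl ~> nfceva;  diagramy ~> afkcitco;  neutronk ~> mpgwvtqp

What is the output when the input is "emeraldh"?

Each output is the input with this applied: shift every letter 2 places forward in the alphabet (wrapping around), then move the last character to the front.
Applying both steps to "emeraldh": "gogtcnfj", then "jgogtcnf".

jgogtcnf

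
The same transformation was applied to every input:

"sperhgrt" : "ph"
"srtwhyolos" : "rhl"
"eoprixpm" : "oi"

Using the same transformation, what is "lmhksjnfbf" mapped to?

msf

What's happening: delete the last character, then keep one character in every 3, starting at position 2 (positions 2nd, 5th, 8th, ...).
"lmhksjnfbf" → "lmhksjnfb" → "msf".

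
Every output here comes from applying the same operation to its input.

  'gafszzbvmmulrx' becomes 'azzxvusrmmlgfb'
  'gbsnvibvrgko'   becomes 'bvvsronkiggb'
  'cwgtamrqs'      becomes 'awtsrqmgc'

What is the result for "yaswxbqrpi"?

ayxwsrqpib

The pattern: sort the characters into reverse alphabetical order, then move the last character to the front.
Starting from "yaswxbqrpi": after the first operation, "yxwsrqpiba"; after the second, "ayxwsrqpib".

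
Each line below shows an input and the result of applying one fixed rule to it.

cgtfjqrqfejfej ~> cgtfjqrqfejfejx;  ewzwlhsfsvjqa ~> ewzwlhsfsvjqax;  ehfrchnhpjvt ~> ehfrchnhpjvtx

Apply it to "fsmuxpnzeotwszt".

The transformation: append "x".
For "fsmuxpnzeotwszt" the result is "fsmuxpnzeotwsztx".

fsmuxpnzeotwsztx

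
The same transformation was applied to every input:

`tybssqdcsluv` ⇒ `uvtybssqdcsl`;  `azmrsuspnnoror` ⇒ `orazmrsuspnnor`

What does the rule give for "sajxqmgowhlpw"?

pwsajxqmgowhl

The rule is to move the last 2 characters to the front (rotate right by 2).
On "sajxqmgowhlpw" that produces "pwsajxqmgowhl".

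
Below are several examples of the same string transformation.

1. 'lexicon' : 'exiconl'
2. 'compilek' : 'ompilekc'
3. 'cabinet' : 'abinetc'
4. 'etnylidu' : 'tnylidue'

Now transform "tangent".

Each output is the input with this applied: move the first character to the end.
Applying that to "tangent" gives "angentt".

angentt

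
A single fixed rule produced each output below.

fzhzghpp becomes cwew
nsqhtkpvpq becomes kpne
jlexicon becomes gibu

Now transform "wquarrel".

Rule — shift every letter 3 places backward in the alphabet (wrapping around), then keep only the first 4 characters.
Working it through for "wquarrel": intermediate "tnrxoobi", final "tnrx".

tnrx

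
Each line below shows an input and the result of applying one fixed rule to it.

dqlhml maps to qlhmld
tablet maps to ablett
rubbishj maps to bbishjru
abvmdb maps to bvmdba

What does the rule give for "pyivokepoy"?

Rule — move the last 2 characters to the front (rotate right by 2), then swap the front and back halves of the string.
Working it through for "pyivokepoy": intermediate "oypyivokep", final "vokepoypyi".

vokepoypyi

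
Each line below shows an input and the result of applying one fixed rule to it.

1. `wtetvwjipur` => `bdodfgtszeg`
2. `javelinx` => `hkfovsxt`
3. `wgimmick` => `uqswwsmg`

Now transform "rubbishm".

wellscrb

Rule — swap the first and last characters, then shift every letter 10 places forward in the alphabet (wrapping around).
"rubbishm" → "wellscrb".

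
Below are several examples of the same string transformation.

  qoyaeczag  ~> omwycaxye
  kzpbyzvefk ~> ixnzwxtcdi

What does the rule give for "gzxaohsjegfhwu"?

Rule — shift every letter 2 places backward in the alphabet (wrapping around).
So "gzxaohsjegfhwu" becomes "exvymfqhcedfus".

exvymfqhcedfus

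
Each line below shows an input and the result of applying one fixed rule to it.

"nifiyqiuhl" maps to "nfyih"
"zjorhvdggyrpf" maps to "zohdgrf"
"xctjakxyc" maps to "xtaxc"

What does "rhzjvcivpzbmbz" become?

rzvipbb

The rule is to keep every other character starting from the first (positions 1st, 3rd, 5th, ...).
Doing the same to "rhzjvcivpzbmbz": "rzvipbb".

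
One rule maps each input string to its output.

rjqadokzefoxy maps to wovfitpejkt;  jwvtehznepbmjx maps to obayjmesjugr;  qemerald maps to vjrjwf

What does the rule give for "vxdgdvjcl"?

aciliao

The rule is to delete the last 2 characters, then shift every letter 5 places forward in the alphabet (wrapping around).
Working it through for "vxdgdvjcl": intermediate "vxdgdvj", final "aciliao".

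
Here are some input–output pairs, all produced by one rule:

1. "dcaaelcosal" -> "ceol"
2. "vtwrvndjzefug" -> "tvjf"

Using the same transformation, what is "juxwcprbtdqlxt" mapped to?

ucbqt

Each output is the input with this applied: keep one character in every 3, starting at position 2 (positions 2nd, 5th, 8th, ...).
Doing the same to "juxwcprbtdqlxt": "ucbqt".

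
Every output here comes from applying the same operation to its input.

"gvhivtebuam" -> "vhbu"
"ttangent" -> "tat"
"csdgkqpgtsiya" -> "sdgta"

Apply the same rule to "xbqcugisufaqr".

Rule — swap each adjacent pair of characters (1↔2, 3↔4, ...), then keep one character in every 3, starting at position 1 (positions 1st, 4th, 7th, ...).
For "xbqcugisufaqr" the result is "bqsur".
(Check on "csdgkqpgtsiya": → "scgdqkgpstyia" → "sdgta" ✓)

bqsur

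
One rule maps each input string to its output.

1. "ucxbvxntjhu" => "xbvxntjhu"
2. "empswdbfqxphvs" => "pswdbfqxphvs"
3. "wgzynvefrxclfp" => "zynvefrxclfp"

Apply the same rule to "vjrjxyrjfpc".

Rule — delete the first 2 characters.
So "vjrjxyrjfpc" becomes "rjxyrjfpc".

rjxyrjfpc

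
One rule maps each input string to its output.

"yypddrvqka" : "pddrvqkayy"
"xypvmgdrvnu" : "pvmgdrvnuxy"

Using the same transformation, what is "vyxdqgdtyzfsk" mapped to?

The rule is to move the first 2 characters to the end (rotate left by 2).
For "vyxdqgdtyzfsk" the result is "xdqgdtyzfskvy".

xdqgdtyzfskvy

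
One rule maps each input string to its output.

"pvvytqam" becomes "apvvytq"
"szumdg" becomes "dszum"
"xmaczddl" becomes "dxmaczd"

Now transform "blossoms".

mblosso

The pattern: delete the last character, then move the last character to the front.
On "blossoms": the first step gives "blossom", and the second then gives "mblosso".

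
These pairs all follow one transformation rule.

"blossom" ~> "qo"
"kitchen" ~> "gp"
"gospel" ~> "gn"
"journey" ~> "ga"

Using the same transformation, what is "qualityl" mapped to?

The rule is to shift every letter 2 places forward in the alphabet (wrapping around), then keep only the last 2 characters.
On "qualityl" that produces "an".

an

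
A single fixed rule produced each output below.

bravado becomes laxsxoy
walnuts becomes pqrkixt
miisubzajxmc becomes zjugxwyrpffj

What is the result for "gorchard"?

aoxezold

The pattern: shift every letter 3 places backward in the alphabet (wrapping around), then reverse the string.
Working it through for "gorchard": intermediate "dlozexoa", final "aoxezold".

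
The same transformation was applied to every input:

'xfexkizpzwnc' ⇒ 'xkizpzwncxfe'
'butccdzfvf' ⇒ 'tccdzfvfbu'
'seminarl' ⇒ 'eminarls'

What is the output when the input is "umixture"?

mixtureu

Each output is the input with this applied: swap the front and back halves of the string, then move the last 3 characters to the front (rotate right by 3).
For "umixture" the result is "mixtureu".
(Check on "butccdzfvf": → "dzfvfbutcc" → "tccdzfvfbu" ✓)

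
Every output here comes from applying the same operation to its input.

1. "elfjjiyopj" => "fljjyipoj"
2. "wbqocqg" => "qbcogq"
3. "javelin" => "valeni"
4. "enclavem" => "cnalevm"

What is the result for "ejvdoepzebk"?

The pattern: delete the first character, then swap each adjacent pair of characters (1↔2, 3↔4, ...).
Applying both steps to "ejvdoepzebk": "jvdoepzebk", then "vjodpeezkb".

vjodpeezkb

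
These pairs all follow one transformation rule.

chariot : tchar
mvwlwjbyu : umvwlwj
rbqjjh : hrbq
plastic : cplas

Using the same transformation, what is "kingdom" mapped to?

mking

In each case the input is transformed by: move the last character to the front, then delete the last 2 characters.
"kingdom" → "mkingdo" → "mking".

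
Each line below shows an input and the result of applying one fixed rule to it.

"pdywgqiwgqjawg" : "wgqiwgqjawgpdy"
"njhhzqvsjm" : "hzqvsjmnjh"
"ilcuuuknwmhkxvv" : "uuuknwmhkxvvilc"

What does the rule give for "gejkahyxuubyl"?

The rule is to move the first 3 characters to the end (rotate left by 3).
"gejkahyxuubyl" → "kahyxuubylgej".

kahyxuubylgej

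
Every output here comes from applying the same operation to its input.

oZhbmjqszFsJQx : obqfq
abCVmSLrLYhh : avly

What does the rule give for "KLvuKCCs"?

In each case the input is transformed by: keep one character in every 3, starting at position 1 (positions 1st, 4th, 7th, ...), then convert every letter to lowercase.
Starting from "KLvuKCCs": after the first operation, "KuC"; after the second, "kuc".

kuc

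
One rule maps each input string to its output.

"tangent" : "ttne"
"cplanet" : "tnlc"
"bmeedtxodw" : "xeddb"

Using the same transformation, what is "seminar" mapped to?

srnm

What's happening: keep every other character starting from the first (positions 1st, 3rd, 5th, ...), then sort the characters into reverse alphabetical order.
Applying both steps to "seminar": "smnr", then "srnm".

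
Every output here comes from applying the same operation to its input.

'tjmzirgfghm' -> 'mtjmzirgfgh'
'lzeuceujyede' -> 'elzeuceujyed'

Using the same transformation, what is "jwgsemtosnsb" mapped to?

bjwgsemtosns

Each output is the input with this applied: move the last character to the front.
So "jwgsemtosnsb" becomes "bjwgsemtosns".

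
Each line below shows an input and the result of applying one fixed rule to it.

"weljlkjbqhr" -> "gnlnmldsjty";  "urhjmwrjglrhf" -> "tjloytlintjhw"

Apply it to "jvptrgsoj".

Rule — move the first character to the end, then shift every letter 2 places forward in the alphabet (wrapping around).
For "jvptrgsoj", step one produces "vptrgsojj"; step two turns that into "xrvtiuqll".
(Check on "urhjmwrjglrhf": → "rhjmwrjglrhfu" → "tjloytlintjhw" ✓)

xrvtiuqll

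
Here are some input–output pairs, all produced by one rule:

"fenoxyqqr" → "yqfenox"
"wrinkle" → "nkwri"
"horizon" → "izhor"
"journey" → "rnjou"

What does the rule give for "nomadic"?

Each output is the input with this applied: delete the last 2 characters, then move the last 2 characters to the front (rotate right by 2).
Doing the same to "nomadic": "adnom".

adnom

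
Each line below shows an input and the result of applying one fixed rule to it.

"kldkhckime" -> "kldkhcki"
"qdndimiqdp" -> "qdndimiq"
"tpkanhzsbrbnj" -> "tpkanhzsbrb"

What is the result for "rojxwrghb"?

rojxwrg

Each output is the input with this applied: delete the last 2 characters.
"rojxwrghb" → "rojxwrg".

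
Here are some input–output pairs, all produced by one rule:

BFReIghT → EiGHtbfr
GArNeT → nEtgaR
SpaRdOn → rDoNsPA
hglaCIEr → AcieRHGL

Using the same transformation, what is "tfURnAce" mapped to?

In each case the input is transformed by: flip the case of every letter, then move the first 3 characters to the end (rotate left by 3).
On "tfURnAce" that produces "rNaCETFu".

rNaCETFu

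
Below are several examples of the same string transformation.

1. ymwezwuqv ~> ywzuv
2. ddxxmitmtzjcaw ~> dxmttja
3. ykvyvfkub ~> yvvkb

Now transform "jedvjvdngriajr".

jdjdgij

The pattern: keep every other character starting from the first (positions 1st, 3rd, 5th, ...).
For "jedvjvdngriajr" the result is "jdjdgij".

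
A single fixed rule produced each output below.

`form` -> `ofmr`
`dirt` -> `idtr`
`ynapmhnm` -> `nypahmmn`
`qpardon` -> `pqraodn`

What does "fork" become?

ofkr

The rule is to swap each adjacent pair of characters (1↔2, 3↔4, ...).
Doing the same to "fork": "ofkr".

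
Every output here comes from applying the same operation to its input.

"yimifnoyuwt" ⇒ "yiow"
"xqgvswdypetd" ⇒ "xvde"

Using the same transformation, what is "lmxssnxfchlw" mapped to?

In each case the input is transformed by: keep one character in every 3, starting at position 1 (positions 1st, 4th, 7th, ...).
Doing the same to "lmxssnxfchlw": "lsxh".

lsxh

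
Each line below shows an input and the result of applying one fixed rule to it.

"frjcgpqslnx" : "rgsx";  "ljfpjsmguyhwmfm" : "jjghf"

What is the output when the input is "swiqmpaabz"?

wma

The transformation: keep one character in every 3, starting at position 2 (positions 2nd, 5th, 8th, ...).
Doing the same to "swiqmpaabz": "wma".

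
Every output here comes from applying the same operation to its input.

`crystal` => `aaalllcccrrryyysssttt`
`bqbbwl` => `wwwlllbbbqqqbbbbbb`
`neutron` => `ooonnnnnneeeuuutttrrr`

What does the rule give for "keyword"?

Rule — move the last 2 characters to the front (rotate right by 2), then repeat every character 3 times.
Applying that to "keyword" gives "rrrdddkkkeeeyyywwwooo".

rrrdddkkkeeeyyywwwooo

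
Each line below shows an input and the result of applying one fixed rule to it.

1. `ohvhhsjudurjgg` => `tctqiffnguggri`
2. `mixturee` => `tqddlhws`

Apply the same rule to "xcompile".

The transformation: swap the front and back halves of the string, then shift every letter 1 place backward in the alphabet (wrapping around).
Starting from "xcompile": after the first operation, "pilexcom"; after the second, "ohkdwbnl".
(Check on "ohvhhsjudurjgg": → "udurjggohvhhsj" → "tctqiffnguggri" ✓)

ohkdwbnl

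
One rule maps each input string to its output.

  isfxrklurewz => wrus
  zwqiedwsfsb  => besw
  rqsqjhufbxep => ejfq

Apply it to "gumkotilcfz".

zolu

Looking at the pairs, the operation is to keep one character in every 3, starting at position 2 (positions 2nd, 5th, 8th, ...), then swap the first and last characters.
"gumkotilcfz" → "uolz" → "zolu".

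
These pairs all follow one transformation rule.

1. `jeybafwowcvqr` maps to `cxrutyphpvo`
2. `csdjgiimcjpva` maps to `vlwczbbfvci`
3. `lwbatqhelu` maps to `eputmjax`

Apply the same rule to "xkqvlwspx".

qdjoepl

In each case the input is transformed by: shift every letter 7 places backward in the alphabet (wrapping around), then delete the last 2 characters.
Starting from "xkqvlwspx": after the first operation, "qdjoepliq"; after the second, "qdjoepl".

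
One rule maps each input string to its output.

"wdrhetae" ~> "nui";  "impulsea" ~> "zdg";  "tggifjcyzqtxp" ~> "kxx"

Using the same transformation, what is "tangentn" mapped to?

In each case the input is transformed by: shift every letter 9 places backward in the alphabet (wrapping around), then keep only the first 3 characters.
Applying that to "tangentn" gives "kre".
(Check on "tggifjcyzqtxp": → "kxxzwatpqhkog" → "kxx" ✓)

kre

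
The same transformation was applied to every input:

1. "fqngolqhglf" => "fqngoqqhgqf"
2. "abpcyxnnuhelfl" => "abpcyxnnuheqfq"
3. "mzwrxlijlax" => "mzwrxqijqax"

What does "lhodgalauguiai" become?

What's happening: replace every "l" with "q".
On "lhodgalauguiai" that produces "qhodgaqauguiai".

qhodgaqauguiai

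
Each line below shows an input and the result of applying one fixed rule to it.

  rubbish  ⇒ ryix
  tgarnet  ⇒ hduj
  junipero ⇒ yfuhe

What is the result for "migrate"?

hqju

Looking at the pairs, the operation is to shift every letter 10 places backward in the alphabet (wrapping around), then delete the first 3 characters.
For "migrate" the result is "hqju".
(Check on "tgarnet": → "jwqhduj" → "hduj" ✓)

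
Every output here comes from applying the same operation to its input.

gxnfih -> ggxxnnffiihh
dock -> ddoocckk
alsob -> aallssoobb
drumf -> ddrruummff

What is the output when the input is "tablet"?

ttaabblleett

What's happening: double every character.
For "tablet" the result is "ttaabblleett".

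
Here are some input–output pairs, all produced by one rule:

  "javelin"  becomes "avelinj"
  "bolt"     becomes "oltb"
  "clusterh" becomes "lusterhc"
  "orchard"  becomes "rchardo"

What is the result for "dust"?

ustd

The pattern: move the first character to the end.
"dust" → "ustd".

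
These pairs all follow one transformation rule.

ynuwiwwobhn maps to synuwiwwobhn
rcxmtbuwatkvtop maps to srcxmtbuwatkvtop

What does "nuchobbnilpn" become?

snuchobbnilpn

Rule — prepend "s".
Doing the same to "nuchobbnilpn": "snuchobbnilpn".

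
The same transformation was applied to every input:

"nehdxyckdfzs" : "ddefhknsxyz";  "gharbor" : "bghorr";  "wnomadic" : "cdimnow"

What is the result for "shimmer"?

himmrs

Each output is the input with this applied: sort the characters into alphabetical order, then delete the first character.
For "shimmer", step one produces "ehimmrs"; step two turns that into "himmrs".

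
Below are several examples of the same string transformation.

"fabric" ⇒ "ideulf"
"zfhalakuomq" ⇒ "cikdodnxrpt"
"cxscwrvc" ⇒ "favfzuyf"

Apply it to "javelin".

mdyholq

Each output is the input with this applied: shift every letter 3 places forward in the alphabet (wrapping around).
For "javelin" the result is "mdyholq".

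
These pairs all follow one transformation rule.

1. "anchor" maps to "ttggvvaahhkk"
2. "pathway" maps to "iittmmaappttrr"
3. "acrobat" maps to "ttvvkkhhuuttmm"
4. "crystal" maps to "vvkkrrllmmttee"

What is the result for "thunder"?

The rule is to shift every letter 7 places backward in the alphabet (wrapping around), then double every character.
For "thunder" the result is "mmaannggwwxxkk".
(Check on "anchor": → "tgvahk" → "ttggvvaahhkk" ✓)

mmaannggwwxxkk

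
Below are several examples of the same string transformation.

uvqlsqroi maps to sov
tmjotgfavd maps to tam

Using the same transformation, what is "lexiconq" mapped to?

cqe

Rule — keep one character in every 3, starting at position 2 (positions 2nd, 5th, 8th, ...), then move the first character to the end.
Working it through for "lexiconq": intermediate "ecq", final "cqe".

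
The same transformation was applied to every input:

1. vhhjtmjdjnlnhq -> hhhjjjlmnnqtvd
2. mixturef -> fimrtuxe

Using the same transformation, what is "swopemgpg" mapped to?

ggmoppswe

Looking at the pairs, the operation is to sort the characters into alphabetical order, then move the first character to the end.
Doing the same to "swopemgpg": "ggmoppswe".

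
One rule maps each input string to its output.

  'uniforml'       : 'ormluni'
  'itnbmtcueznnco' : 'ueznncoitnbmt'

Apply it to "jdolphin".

phinjdo

Each output is the input with this applied: swap the front and back halves of the string, then delete the last character.
For "jdolphin", step one produces "phinjdol"; step two turns that into "phinjdo".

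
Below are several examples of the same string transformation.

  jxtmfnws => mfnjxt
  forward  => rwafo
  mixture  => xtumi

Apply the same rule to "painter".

The rule is to delete the last 2 characters, then move the last 3 characters to the front (rotate right by 3).
Starting from "painter": after the first operation, "paint"; after the second, "intpa".

intpa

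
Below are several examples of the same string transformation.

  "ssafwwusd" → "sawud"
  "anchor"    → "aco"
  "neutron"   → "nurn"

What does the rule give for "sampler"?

smlr

Looking at the pairs, the operation is to keep every other character starting from the first (positions 1st, 3rd, 5th, ...).
So "sampler" becomes "smlr".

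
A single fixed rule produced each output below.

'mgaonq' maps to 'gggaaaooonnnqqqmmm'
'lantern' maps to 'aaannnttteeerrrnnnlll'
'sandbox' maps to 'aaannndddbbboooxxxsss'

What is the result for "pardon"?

Looking at the pairs, the operation is to move the first character to the end, then repeat every character 3 times.
Starting from "pardon": after the first operation, "ardonp"; after the second, "aaarrrdddooonnnppp".
(Check on "lantern": → "anternl" → "aaannnttteeerrrnnnlll" ✓)

aaarrrdddooonnnppp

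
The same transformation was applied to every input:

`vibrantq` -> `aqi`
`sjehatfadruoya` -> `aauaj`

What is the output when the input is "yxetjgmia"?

The rule is to keep one character in every 3, starting at position 2 (positions 2nd, 5th, 8th, ...), then move the first character to the end.
Working it through for "yxetjgmia": intermediate "xji", final "jix".
(Check on "vibrantq": → "iaq" → "aqi" ✓)

jix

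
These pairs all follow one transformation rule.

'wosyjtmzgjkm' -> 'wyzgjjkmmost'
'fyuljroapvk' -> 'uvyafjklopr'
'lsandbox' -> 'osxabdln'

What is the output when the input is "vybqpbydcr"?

Looking at the pairs, the operation is to sort the characters into alphabetical order, then move the last 3 characters to the front (rotate right by 3).
On "vybqpbydcr" that produces "vyybbcdpqr".

vyybbcdpqr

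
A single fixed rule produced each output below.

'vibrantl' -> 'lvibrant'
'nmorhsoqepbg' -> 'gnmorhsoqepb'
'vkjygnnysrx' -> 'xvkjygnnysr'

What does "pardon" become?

npardo

What's happening: move the last character to the front.
Applying that to "pardon" gives "npardo".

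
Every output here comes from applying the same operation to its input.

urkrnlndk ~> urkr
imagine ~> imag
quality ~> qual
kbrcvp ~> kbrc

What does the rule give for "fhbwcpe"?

What's happening: keep only the first 4 characters.
Doing the same to "fhbwcpe": "fhbw".

fhbw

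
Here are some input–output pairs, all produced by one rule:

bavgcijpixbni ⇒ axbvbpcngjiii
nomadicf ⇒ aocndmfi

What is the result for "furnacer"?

aucrerfn

The rule is to sort the characters into alphabetical order, then take characters alternately from the front and the back (1st, last, 2nd, 2nd-last, ...).
For "furnacer", step one produces "acefnrru"; step two turns that into "aucrerfn".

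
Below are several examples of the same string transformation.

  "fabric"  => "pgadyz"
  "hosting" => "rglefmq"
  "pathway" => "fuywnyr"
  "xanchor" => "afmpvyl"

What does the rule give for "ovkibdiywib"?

gzbgwugzmti

In each case the input is transformed by: move the first 3 characters to the end (rotate left by 3), then shift every letter 2 places backward in the alphabet (wrapping around).
"ovkibdiywib" → "ibdiywibovk" → "gzbgwugzmti".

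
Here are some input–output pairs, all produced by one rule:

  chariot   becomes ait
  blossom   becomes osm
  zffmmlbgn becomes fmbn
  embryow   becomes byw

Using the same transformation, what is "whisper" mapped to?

Looking at the pairs, the operation is to delete the first character, then keep every other character starting from the second (positions 2nd, 4th, 6th, ...).
On "whisper": the first step gives "hisper", and the second then gives "ipr".
(Check on "chariot": → "hariot" → "ait" ✓)

ipr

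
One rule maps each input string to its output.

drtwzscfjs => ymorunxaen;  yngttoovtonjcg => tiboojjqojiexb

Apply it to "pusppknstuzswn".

kpnkkfinopunri

In each case the input is transformed by: shift every letter 5 places backward in the alphabet (wrapping around).
On "pusppknstuzswn" that produces "kpnkkfinopunri".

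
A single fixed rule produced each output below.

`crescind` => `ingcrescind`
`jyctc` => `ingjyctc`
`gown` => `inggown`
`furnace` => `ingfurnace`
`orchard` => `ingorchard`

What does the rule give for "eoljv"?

Rule — prepend "ing".
Applying that to "eoljv" gives "ingeoljv".

ingeoljv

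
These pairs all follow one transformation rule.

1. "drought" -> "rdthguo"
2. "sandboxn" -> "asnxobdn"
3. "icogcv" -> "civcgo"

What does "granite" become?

rgetina

Rule — reverse the string, then move the last 2 characters to the front (rotate right by 2).
On "granite": the first step gives "etinarg", and the second then gives "rgetina".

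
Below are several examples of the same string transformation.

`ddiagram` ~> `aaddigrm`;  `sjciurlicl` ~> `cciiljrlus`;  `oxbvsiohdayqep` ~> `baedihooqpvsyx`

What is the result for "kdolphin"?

hdkinlpo

Looking at the pairs, the operation is to sort the characters into alphabetical order, then swap each adjacent pair of characters (1↔2, 3↔4, ...).
Working it through for "kdolphin": intermediate "dhiklnop", final "hdkinlpo".
(Check on "ddiagram": → "aaddgimr" → "aaddigrm" ✓)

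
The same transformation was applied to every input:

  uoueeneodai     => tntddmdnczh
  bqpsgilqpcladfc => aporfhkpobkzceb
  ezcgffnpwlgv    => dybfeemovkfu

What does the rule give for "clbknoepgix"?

bkajmndofhw

The rule is to shift every letter 1 place backward in the alphabet (wrapping around).
So "clbknoepgix" becomes "bkajmndofhw".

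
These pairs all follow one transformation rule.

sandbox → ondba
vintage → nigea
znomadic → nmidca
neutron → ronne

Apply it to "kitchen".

kihec

In each case the input is transformed by: sort the characters into reverse alphabetical order, then delete the first 2 characters.
For "kitchen", step one produces "tnkihec"; step two turns that into "kihec".
(Check on "sandbox": → "xsondba" → "ondba" ✓)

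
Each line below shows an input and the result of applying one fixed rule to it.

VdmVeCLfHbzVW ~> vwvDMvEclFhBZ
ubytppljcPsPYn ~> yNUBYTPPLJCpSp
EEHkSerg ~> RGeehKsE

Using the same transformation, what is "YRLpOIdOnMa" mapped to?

mAyrlPoiDoN

Each output is the input with this applied: flip the case of every letter, then move the last 2 characters to the front (rotate right by 2).
For "YRLpOIdOnMa" the result is "mAyrlPoiDoN".
(Check on "ubytppljcPsPYn": → "UBYTPPLJCpSpyN" → "yNUBYTPPLJCpSp" ✓)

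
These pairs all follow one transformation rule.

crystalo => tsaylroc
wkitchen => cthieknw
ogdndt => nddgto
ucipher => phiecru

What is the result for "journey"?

rnueoyj

In each case the input is transformed by: take characters alternately from the front and the back (1st, last, 2nd, 2nd-last, ...), then reverse the string.
Starting from "journey": after the first operation, "jyoeunr"; after the second, "rnueoyj".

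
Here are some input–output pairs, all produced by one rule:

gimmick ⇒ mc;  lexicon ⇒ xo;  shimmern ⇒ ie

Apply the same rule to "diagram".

What's happening: keep one character in every 3, starting at position 3 (positions 3rd, 6th, 9th, ...).
"diagram" → "aa".

aa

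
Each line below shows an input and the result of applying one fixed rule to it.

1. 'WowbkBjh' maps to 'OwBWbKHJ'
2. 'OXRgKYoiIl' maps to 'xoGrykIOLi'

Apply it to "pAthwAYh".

aPHTaWHy

What's happening: swap each adjacent pair of characters (1↔2, 3↔4, ...), then flip the case of every letter.
On "pAthwAYh" that produces "aPHTaWHy".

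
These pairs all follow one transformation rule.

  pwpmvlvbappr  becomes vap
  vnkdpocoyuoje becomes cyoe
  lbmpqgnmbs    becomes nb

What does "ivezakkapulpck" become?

kplc

Looking at the pairs, the operation is to keep every other character starting from the first (positions 1st, 3rd, 5th, ...), then delete the first 3 characters.
For "ivezakkapulpck", step one produces "ieakplc"; step two turns that into "kplc".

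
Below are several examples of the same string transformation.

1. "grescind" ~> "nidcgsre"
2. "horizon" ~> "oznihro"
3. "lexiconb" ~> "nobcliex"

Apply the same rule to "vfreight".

hgtivefr

The pattern: move the last 2 characters to the front (rotate right by 2), then take characters alternately from the front and the back (1st, last, 2nd, 2nd-last, ...).
Applying both steps to "vfreight": "htvfreig", then "hgtivefr".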